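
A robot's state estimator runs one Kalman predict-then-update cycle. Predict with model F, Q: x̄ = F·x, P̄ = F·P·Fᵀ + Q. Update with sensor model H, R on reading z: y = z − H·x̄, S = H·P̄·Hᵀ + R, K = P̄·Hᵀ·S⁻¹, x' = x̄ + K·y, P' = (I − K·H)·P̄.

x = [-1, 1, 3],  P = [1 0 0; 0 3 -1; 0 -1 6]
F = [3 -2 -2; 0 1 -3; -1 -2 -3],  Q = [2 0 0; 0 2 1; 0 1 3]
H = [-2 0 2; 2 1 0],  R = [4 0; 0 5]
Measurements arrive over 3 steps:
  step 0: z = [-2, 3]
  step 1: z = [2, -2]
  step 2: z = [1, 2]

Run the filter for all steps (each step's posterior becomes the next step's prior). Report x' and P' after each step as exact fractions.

step 0: x̄ = F·x = [-11, -8, -10]
step 0: P̄ = F·P·Fᵀ + Q = [39 26 35; 26 65 46; 35 46 58]
step 0: y = z − H·x̄ = [-4, 33]
step 0: S = H·P̄·Hᵀ + R = [112 24; 24 330]
step 0: K = P̄·Hᵀ·S⁻¹ = [-107/758 370/1137; 433/1516 253/758; 1033/3032 743/2274]
step 0: x' = x̄ + K·y = [115/379, 1419/758, -220/379]
step 0: P' = (I − K·H)·P̄ = [4579/1137 -2436/379 4258/1137; -2436/379 11009/758 -4439/758; 4258/1137 -4439/758 20131/4548]
step 1: x̄ = F·x = [-634/379, 2739/758, -874/379]
step 1: P̄ = F·P·Fᵀ + Q = [113002/1137 -59807/758 30709/2274; -59807/758 138711/1516 18015/1516; 30709/2274 18015/1516 143011/4548]
step 1: y = z − H·x̄ = [1238/379, -1719/758]
step 1: S = H·P̄·Hᵀ + R = [476731/1137 -368293/2274; -368293/2274 811537/4548]
step 1: K = P̄·Hᵀ·S⁻¹ = [-25548476/110485977 51033326/110485977; 49255487/110485977 3652015/110485977; 19255317/73657318 16765580/36828659]
step 1: x' = x̄ + K·y = [-54858751/15783711, 78835255/15783711, -13071701/5261237]
step 1: P' = (I − K·H)·P̄ = [475053769/110485977 -694940908/110485977 141318939/36828659; -694940908/110485977 1408141891/110485977 -198809978/36828659; 141318939/36828659 -198809978/36828659 160574256/36828659]
step 2: x̄ = F·x = [-243816557/15783711, 196480564/15783711, 14833550/15783711]
step 2: P̄ = F·P·Fᵀ + Q = [10536284131/110485977 -8212100987/110485977 945509438/110485977; -8212100987/110485977 9543198361/110485977 1807228664/110485977; 945509438/110485977 1807228664/110485977 3381402238/110485977]
step 2: y = z − H·x̄ = [-501516503/15783711, 107573324/5261237]
step 2: S = H·P̄·Hᵀ + R = [48548613880/110485977 -6108146490/36828659; -6108146490/36828659 6464120274/36828659]
step 2: K = P̄·Hᵀ·S⁻¹ = [-68542973297/304557079110 123484774627/274101371199; 43998608173/101519026370 1666074275/30455707911; 8158085950/30455707911 121652330680/274101371199]
step 2: x' = x̄ + K·y = [2507926976839/2741013711990, -62202305647/304557079110, 411994398160/274101371199]
step 2: P' = (I − K·H)·P̄ = [5279115193703/1370506855995 -830123446859/152278539555 932445686806/274101371199; -830123446859/152278539555 567299583531/50759513185 -139625524468/30455707911; 932445686806/274101371199 -139625524468/30455707911 1079291233906/274101371199]

step 0: x' = [115/379, 1419/758, -220/379], P' = [4579/1137 -2436/379 4258/1137; -2436/379 11009/758 -4439/758; 4258/1137 -4439/758 20131/4548]
step 1: x' = [-54858751/15783711, 78835255/15783711, -13071701/5261237], P' = [475053769/110485977 -694940908/110485977 141318939/36828659; -694940908/110485977 1408141891/110485977 -198809978/36828659; 141318939/36828659 -198809978/36828659 160574256/36828659]
step 2: x' = [2507926976839/2741013711990, -62202305647/304557079110, 411994398160/274101371199], P' = [5279115193703/1370506855995 -830123446859/152278539555 932445686806/274101371199; -830123446859/152278539555 567299583531/50759513185 -139625524468/30455707911; 932445686806/274101371199 -139625524468/30455707911 1079291233906/274101371199]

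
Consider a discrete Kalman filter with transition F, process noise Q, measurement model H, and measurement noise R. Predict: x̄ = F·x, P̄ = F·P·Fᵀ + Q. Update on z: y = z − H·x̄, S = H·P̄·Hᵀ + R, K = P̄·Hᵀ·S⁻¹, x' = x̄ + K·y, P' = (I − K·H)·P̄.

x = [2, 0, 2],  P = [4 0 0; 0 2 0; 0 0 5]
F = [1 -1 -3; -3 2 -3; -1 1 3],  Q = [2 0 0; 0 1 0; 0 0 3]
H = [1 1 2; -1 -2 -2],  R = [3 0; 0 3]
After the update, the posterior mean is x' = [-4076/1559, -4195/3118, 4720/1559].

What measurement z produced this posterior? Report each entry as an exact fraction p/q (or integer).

x̄ = F·x = [-4, -12, 4]
P̄ = F·P·Fᵀ + Q = [53 29 -51; 29 90 -29; -51 -29 54]
S = H·P̄·Hᵀ + R = [100 -158; -158 312]
K = P̄·Hᵀ·S⁻¹ = [-3831/3118 -1015/1559; -2413/3118 -2731/3118; 4447/3118 1131/1559]
x' − x̄ = [2160/1559, 33221/3118, -1516/1559] = K·y
y = (KᵀK)⁻¹·Kᵀ·(x' − x̄) = [10, -21]
z = y + H·x̄ = [10, -21] + [-8, 20] = [2, -1]

z = [2, -1]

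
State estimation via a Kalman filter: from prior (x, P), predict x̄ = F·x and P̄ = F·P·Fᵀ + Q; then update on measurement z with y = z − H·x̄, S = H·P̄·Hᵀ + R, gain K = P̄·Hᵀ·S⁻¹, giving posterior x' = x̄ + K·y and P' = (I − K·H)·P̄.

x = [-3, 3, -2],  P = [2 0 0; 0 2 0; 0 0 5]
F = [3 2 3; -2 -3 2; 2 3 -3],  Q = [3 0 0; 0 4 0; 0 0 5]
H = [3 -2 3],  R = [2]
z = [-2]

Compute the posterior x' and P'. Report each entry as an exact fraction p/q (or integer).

x' = [-9159/887, -4209/887, 5767/887]
P' = [109667/1774 23697/887 -77973/1774; 23697/887 13100/887 -15047/887; -77973/1774 -15047/887 58095/1774]

x̄ = F·x = [-9, -7, 9]
P̄ = F·P·Fᵀ + Q = [74 6 -21; 6 50 -56; -21 -56 76]
y = z − H·x̄ = [-16]
S = H·P̄·Hᵀ + R = [1774]
K = P̄·Hᵀ·S⁻¹ = [147/1774; -125/887; 277/1774]
x' = x̄ + K·y = [-9159/887, -4209/887, 5767/887]
P' = (I − K·H)·P̄ = [109667/1774 23697/887 -77973/1774; 23697/887 13100/887 -15047/887; -77973/1774 -15047/887 58095/1774]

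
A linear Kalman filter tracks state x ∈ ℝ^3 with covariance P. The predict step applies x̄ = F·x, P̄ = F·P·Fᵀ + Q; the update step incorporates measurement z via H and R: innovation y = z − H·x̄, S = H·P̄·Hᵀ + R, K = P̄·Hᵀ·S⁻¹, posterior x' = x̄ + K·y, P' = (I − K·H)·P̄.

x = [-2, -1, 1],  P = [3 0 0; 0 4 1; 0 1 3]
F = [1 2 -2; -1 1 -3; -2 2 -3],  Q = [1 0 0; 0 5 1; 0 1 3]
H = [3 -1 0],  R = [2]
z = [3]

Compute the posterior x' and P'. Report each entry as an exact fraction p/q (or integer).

x̄ = F·x = [-6, -2, -1]
P̄ = F·P·Fᵀ + Q = [24 15 18; 15 33 33; 18 33 46]
y = z − H·x̄ = [19]
S = H·P̄·Hᵀ + R = [161]
K = P̄·Hᵀ·S⁻¹ = [57/161; 12/161; 3/23]
x' = x̄ + K·y = [117/161, -94/161, 34/23]
P' = (I − K·H)·P̄ = [615/161 1731/161 243/23; 1731/161 5169/161 723/23; 243/23 723/23 995/23]

x' = [117/161, -94/161, 34/23]
P' = [615/161 1731/161 243/23; 1731/161 5169/161 723/23; 243/23 723/23 995/23]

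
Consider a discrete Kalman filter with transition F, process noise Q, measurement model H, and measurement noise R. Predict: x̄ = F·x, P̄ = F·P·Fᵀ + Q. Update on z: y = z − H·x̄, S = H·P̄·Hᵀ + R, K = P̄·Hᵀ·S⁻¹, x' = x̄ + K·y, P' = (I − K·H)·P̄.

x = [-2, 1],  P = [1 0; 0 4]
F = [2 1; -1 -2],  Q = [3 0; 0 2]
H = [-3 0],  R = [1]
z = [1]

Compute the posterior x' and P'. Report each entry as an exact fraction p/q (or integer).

x' = [-9/25, -12/5]
P' = [11/100 -1/10; -1/10 10]

x̄ = F·x = [-3, 0]
P̄ = F·P·Fᵀ + Q = [11 -10; -10 19]
y = z − H·x̄ = [-8]
S = H·P̄·Hᵀ + R = [100]
K = P̄·Hᵀ·S⁻¹ = [-33/100; 3/10]
x' = x̄ + K·y = [-9/25, -12/5]
P' = (I − K·H)·P̄ = [11/100 -1/10; -1/10 10]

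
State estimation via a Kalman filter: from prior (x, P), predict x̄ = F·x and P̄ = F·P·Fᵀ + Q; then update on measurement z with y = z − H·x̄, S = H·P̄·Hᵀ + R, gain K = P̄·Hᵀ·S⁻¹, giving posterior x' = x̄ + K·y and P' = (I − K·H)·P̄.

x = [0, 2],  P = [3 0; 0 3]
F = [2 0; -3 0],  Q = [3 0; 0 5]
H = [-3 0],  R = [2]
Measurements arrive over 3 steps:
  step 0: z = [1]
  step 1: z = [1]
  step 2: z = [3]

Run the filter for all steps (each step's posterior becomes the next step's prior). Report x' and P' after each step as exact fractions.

step 0: x' = [-45/137, 54/137], P' = [30/137 -36/137; -36/137 1468/137]
step 1: x' = [-1773/5053, 4455/5053], P' = [1062/5053 -360/5053; -360/5053 33095/5053]
step 2: x' = [-181755/184769, 211599/184769], P' = [38814/184769 -12744/184769; -12744/184769 1201027/184769]

step 0: x̄ = F·x = [0, 0]
step 0: P̄ = F·P·Fᵀ + Q = [15 -18; -18 32]
step 0: y = z − H·x̄ = [1]
step 0: S = H·P̄·Hᵀ + R = [137]
step 0: K = P̄·Hᵀ·S⁻¹ = [-45/137; 54/137]
step 0: x' = x̄ + K·y = [-45/137, 54/137]
step 0: P' = (I − K·H)·P̄ = [30/137 -36/137; -36/137 1468/137]
step 1: x̄ = F·x = [-90/137, 135/137]
step 1: P̄ = F·P·Fᵀ + Q = [531/137 -180/137; -180/137 955/137]
step 1: y = z − H·x̄ = [-133/137]
step 1: S = H·P̄·Hᵀ + R = [5053/137]
step 1: K = P̄·Hᵀ·S⁻¹ = [-1593/5053; 540/5053]
step 1: x' = x̄ + K·y = [-1773/5053, 4455/5053]
step 1: P' = (I − K·H)·P̄ = [1062/5053 -360/5053; -360/5053 33095/5053]
step 2: x̄ = F·x = [-3546/5053, 5319/5053]
step 2: P̄ = F·P·Fᵀ + Q = [19407/5053 -6372/5053; -6372/5053 34823/5053]
step 2: y = z − H·x̄ = [4521/5053]
step 2: S = H·P̄·Hᵀ + R = [184769/5053]
step 2: K = P̄·Hᵀ·S⁻¹ = [-58221/184769; 19116/184769]
step 2: x' = x̄ + K·y = [-181755/184769, 211599/184769]
step 2: P' = (I − K·H)·P̄ = [38814/184769 -12744/184769; -12744/184769 1201027/184769]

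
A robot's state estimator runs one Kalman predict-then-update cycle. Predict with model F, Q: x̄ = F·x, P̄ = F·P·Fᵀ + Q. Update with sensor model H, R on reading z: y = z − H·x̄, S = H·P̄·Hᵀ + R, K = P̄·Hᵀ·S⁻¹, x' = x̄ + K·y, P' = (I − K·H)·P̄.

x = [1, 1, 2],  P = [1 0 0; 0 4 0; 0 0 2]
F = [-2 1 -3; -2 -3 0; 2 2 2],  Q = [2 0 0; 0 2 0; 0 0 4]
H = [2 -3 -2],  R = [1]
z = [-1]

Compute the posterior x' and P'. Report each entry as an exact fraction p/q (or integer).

x' = [-1757/443, -3419/443, 3600/443]
P' = [3188/443 4712/443 -3928/443; 4712/443 11210/443 -12060/443; -3928/443 -12060/443 14160/443]

x̄ = F·x = [-7, -5, 8]
P̄ = F·P·Fᵀ + Q = [28 -8 -8; -8 42 -28; -8 -28 32]
y = z − H·x̄ = [14]
S = H·P̄·Hᵀ + R = [443]
K = P̄·Hᵀ·S⁻¹ = [96/443; -86/443; 4/443]
x' = x̄ + K·y = [-1757/443, -3419/443, 3600/443]
P' = (I − K·H)·P̄ = [3188/443 4712/443 -3928/443; 4712/443 11210/443 -12060/443; -3928/443 -12060/443 14160/443]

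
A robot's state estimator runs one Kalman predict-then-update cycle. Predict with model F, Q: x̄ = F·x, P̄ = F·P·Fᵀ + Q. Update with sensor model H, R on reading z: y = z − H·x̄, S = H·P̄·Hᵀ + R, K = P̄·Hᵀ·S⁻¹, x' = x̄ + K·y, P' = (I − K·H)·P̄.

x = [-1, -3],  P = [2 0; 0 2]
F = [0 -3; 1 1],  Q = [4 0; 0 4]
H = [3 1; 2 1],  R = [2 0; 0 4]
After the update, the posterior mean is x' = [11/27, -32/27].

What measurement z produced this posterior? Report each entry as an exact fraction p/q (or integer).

x̄ = F·x = [9, -4]
P̄ = F·P·Fᵀ + Q = [22 -6; -6 8]
S = H·P̄·Hᵀ + R = [172 110; 110 76]
K = P̄·Hᵀ·S⁻¹ = [95/243 -16/243; -80/243 103/243]
x' − x̄ = [-232/27, 76/27] = K·y
y = (KᵀK)⁻¹·Kᵀ·(x' − x̄) = [-24, -12]
z = y + H·x̄ = [-24, -12] + [23, 14] = [-1, 2]

z = [-1, 2]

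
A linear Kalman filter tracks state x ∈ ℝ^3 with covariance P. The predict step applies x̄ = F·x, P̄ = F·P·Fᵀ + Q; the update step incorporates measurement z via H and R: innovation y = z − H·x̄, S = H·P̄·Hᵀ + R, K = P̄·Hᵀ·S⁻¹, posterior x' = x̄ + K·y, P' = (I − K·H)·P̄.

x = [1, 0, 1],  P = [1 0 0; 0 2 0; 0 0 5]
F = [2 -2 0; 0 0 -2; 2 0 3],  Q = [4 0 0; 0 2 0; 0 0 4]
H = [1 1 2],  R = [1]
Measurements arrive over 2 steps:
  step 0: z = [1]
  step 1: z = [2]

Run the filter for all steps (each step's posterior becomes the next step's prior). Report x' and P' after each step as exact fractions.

step 0: x' = [26/49, 16/49, 5/49], P' = [592/49 304/49 -444/49; 304/49 1790/147 -1370/147; -444/49 -1370/147 1391/147]
step 1: x' = [-156/10943, -2130/10943, 12109/10943], P' = [203020/32829 -784/32829 -31244/10943; -784/32829 1307506/32829 -217842/10943; -31244/10943 -217842/10943 126063/10943]

step 0: x̄ = F·x = [2, -2, 5]
step 0: P̄ = F·P·Fᵀ + Q = [16 0 4; 0 22 -30; 4 -30 53]
step 0: y = z − H·x̄ = [-9]
step 0: S = H·P̄·Hᵀ + R = [147]
step 0: K = P̄·Hᵀ·S⁻¹ = [8/49; -38/147; 80/147]
step 0: x' = x̄ + K·y = [26/49, 16/49, 5/49]
step 0: P' = (I − K·H)·P̄ = [592/49 304/49 -444/49; 304/49 1790/147 -1370/147; -444/49 -1370/147 1391/147]
step 1: x̄ = F·x = [20/49, -10/49, 67/49]
step 1: P̄ = F·P·Fᵀ + Q = [7556/147 -152/147 1228/49; -152/147 5858/147 -1006/49; 1228/49 -1006/49 1409/49]
step 1: y = z − H·x̄ = [-46/49]
step 1: S = H·P̄·Hᵀ + R = [10943/49]
step 1: K = P̄·Hᵀ·S⁻¹ = [4924/10943; -110/10943; 3040/10943]
step 1: x' = x̄ + K·y = [-156/10943, -2130/10943, 12109/10943]
step 1: P' = (I − K·H)·P̄ = [203020/32829 -784/32829 -31244/10943; -784/32829 1307506/32829 -217842/10943; -31244/10943 -217842/10943 126063/10943]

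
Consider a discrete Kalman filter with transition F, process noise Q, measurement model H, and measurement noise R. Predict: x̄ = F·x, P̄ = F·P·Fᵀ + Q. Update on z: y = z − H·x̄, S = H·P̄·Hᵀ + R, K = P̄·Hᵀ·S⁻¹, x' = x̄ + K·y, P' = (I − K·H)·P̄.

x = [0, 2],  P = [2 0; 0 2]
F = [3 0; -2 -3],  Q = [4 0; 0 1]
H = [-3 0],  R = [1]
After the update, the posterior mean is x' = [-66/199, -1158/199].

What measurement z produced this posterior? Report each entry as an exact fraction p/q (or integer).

x̄ = F·x = [0, -6]
P̄ = F·P·Fᵀ + Q = [22 -12; -12 27]
S = H·P̄·Hᵀ + R = [199]
K = P̄·Hᵀ·S⁻¹ = [-66/199; 36/199]
x' − x̄ = [-66/199, 36/199] = K·y
y = (KᵀK)⁻¹·Kᵀ·(x' − x̄) = [1]
z = y + H·x̄ = [1] + [0] = [1]

z = [1]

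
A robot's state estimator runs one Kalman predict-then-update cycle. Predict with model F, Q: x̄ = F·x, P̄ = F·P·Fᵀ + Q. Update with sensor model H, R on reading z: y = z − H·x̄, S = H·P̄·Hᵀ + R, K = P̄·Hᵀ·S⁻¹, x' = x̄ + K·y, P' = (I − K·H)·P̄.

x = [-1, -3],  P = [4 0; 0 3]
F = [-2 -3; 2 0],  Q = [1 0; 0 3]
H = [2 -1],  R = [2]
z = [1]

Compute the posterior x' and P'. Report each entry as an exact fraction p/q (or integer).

x̄ = F·x = [11, -2]
P̄ = F·P·Fᵀ + Q = [44 -16; -16 19]
y = z − H·x̄ = [-23]
S = H·P̄·Hᵀ + R = [261]
K = P̄·Hᵀ·S⁻¹ = [104/261; -17/87]
x' = x̄ + K·y = [479/261, 217/87]
P' = (I − K·H)·P̄ = [668/261 376/87; 376/87 262/29]

x' = [479/261, 217/87]
P' = [668/261 376/87; 376/87 262/29]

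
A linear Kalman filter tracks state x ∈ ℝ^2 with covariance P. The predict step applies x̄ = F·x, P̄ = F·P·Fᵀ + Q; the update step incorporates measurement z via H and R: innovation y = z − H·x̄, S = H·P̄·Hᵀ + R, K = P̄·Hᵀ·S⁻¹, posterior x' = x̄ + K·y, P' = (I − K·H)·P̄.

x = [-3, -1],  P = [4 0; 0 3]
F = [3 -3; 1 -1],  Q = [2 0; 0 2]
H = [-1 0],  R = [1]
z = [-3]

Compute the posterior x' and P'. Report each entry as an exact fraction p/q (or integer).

x̄ = F·x = [-6, -2]
P̄ = F·P·Fᵀ + Q = [65 21; 21 9]
y = z − H·x̄ = [-9]
S = H·P̄·Hᵀ + R = [66]
K = P̄·Hᵀ·S⁻¹ = [-65/66; -7/22]
x' = x̄ + K·y = [63/22, 19/22]
P' = (I − K·H)·P̄ = [65/66 7/22; 7/22 51/22]

x' = [63/22, 19/22]
P' = [65/66 7/22; 7/22 51/22]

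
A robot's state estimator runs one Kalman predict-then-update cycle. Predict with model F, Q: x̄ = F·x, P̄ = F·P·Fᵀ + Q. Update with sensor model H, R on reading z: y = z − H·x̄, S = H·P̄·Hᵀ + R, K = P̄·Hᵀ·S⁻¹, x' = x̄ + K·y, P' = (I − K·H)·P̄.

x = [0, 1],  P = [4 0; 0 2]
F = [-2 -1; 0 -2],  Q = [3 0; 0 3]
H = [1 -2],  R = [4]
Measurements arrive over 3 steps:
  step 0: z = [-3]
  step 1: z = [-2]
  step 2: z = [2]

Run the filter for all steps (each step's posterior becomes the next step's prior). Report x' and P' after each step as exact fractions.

step 0: x' = [-131/53, 2/53], P' = [944/53 446/53; 446/53 259/53]
step 1: x' = [-526/881, 244/881], P' = [81560/881 39406/881; 39406/881 19791/881]
step 2: x' = [20718/24113, -13776/24113], P' = [6752696/24113 3264462/24113; 3264462/24113 1598639/24113]

step 0: x̄ = F·x = [-1, -2]
step 0: P̄ = F·P·Fᵀ + Q = [21 4; 4 11]
step 0: y = z − H·x̄ = [-6]
step 0: S = H·P̄·Hᵀ + R = [53]
step 0: K = P̄·Hᵀ·S⁻¹ = [13/53; -18/53]
step 0: x' = x̄ + K·y = [-131/53, 2/53]
step 0: P' = (I − K·H)·P̄ = [944/53 446/53; 446/53 259/53]
step 1: x̄ = F·x = [260/53, -4/53]
step 1: P̄ = F·P·Fᵀ + Q = [5978/53 2302/53; 2302/53 1195/53]
step 1: y = z − H·x̄ = [-374/53]
step 1: S = H·P̄·Hᵀ + R = [1762/53]
step 1: K = P̄·Hᵀ·S⁻¹ = [687/881; -44/881]
step 1: x' = x̄ + K·y = [-526/881, 244/881]
step 1: P' = (I − K·H)·P̄ = [81560/881 39406/881; 39406/881 19791/881]
step 2: x̄ = F·x = [808/881, -488/881]
step 2: P̄ = F·P·Fᵀ + Q = [506298/881 197206/881; 197206/881 81807/881]
step 2: y = z − H·x̄ = [-22/881]
step 2: S = H·P̄·Hᵀ + R = [48226/881]
step 2: K = P̄·Hᵀ·S⁻¹ = [55943/24113; 16796/24113]
step 2: x' = x̄ + K·y = [20718/24113, -13776/24113]
step 2: P' = (I − K·H)·P̄ = [6752696/24113 3264462/24113; 3264462/24113 1598639/24113]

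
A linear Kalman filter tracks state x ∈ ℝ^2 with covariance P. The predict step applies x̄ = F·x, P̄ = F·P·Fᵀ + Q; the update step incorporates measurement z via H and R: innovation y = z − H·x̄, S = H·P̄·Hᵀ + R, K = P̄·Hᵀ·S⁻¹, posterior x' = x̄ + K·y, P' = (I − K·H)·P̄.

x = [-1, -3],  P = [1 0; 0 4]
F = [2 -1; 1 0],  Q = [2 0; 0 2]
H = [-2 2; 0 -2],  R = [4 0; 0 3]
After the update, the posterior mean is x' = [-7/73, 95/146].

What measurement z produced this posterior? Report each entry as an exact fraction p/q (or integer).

z = [2, -2]

x̄ = F·x = [1, -1]
P̄ = F·P·Fᵀ + Q = [10 2; 2 3]
S = H·P̄·Hᵀ + R = [40 -4; -4 15]
K = P̄·Hᵀ·S⁻¹ = [-32/73 -28/73; 3/292 -29/73]
x' − x̄ = [-80/73, 241/146] = K·y
y = (KᵀK)⁻¹·Kᵀ·(x' − x̄) = [6, -4]
z = y + H·x̄ = [6, -4] + [-4, 2] = [2, -2]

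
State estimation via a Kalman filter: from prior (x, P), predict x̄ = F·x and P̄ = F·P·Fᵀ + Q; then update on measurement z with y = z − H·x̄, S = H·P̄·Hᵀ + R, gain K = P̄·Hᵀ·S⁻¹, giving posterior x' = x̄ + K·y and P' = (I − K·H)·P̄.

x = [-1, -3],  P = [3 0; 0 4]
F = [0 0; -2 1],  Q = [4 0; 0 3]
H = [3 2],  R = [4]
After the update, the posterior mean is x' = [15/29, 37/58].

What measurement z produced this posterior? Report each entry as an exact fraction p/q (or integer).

x̄ = F·x = [0, -1]
P̄ = F·P·Fᵀ + Q = [4 0; 0 19]
S = H·P̄·Hᵀ + R = [116]
K = P̄·Hᵀ·S⁻¹ = [3/29; 19/58]
x' − x̄ = [15/29, 95/58] = K·y
y = (KᵀK)⁻¹·Kᵀ·(x' − x̄) = [5]
z = y + H·x̄ = [5] + [-2] = [3]

z = [3]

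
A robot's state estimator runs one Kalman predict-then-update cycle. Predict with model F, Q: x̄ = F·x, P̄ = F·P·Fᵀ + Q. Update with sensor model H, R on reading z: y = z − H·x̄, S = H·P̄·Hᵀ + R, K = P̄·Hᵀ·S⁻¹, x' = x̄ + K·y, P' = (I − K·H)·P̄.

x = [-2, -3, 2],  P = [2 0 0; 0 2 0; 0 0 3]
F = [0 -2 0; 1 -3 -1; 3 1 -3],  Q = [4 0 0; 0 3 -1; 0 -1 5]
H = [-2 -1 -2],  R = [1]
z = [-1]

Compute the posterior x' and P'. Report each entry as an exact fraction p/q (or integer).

x̄ = F·x = [6, 5, -15]
P̄ = F·P·Fᵀ + Q = [12 12 -4; 12 26 8; -4 8 52]
y = z − H·x̄ = [-14]
S = H·P̄·Hᵀ + R = [331]
K = P̄·Hᵀ·S⁻¹ = [-28/331; -66/331; -104/331]
x' = x̄ + K·y = [2378/331, 2579/331, -3509/331]
P' = (I − K·H)·P̄ = [3188/331 2124/331 -4236/331; 2124/331 4250/331 -4216/331; -4236/331 -4216/331 6396/331]

x' = [2378/331, 2579/331, -3509/331]
P' = [3188/331 2124/331 -4236/331; 2124/331 4250/331 -4216/331; -4236/331 -4216/331 6396/331]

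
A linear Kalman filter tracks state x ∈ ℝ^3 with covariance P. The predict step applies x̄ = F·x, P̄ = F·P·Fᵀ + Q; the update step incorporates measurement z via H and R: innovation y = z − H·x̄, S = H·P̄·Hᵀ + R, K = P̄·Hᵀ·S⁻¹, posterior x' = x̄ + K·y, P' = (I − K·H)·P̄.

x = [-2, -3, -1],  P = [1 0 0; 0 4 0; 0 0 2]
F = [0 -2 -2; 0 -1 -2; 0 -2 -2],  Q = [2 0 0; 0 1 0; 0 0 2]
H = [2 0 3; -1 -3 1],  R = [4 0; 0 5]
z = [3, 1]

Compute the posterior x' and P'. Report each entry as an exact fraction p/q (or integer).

x' = [439/812, -309/1624, 20/29]
P' = [535/406 -417/812 -134/203; -417/812 1147/1624 79/203; -134/203 79/203 148/203]

x̄ = F·x = [8, 5, 8]
P̄ = F·P·Fᵀ + Q = [26 16 24; 16 13 16; 24 16 26]
y = z − H·x̄ = [-37, 16]
S = H·P̄·Hᵀ + R = [630 -238; -238 126]
K = P̄·Hᵀ·S⁻¹ = [19/116 -71/812; 57/1624 -395/1624; 44/203 9/203]
x' = x̄ + K·y = [439/812, -309/1624, 20/29]
P' = (I − K·H)·P̄ = [535/406 -417/812 -134/203; -417/812 1147/1624 79/203; -134/203 79/203 148/203]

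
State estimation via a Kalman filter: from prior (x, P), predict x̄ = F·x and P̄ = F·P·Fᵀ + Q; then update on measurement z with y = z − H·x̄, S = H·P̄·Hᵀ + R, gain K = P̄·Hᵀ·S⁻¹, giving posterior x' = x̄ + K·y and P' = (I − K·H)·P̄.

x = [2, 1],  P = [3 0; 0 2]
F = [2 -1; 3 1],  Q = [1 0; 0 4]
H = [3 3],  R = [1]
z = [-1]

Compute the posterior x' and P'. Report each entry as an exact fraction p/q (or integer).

x' = [-720/721, 70/103]
P' = [2166/721 -305/103; -305/103 312/103]

x̄ = F·x = [3, 7]
P̄ = F·P·Fᵀ + Q = [15 16; 16 33]
y = z − H·x̄ = [-31]
S = H·P̄·Hᵀ + R = [721]
K = P̄·Hᵀ·S⁻¹ = [93/721; 21/103]
x' = x̄ + K·y = [-720/721, 70/103]
P' = (I − K·H)·P̄ = [2166/721 -305/103; -305/103 312/103]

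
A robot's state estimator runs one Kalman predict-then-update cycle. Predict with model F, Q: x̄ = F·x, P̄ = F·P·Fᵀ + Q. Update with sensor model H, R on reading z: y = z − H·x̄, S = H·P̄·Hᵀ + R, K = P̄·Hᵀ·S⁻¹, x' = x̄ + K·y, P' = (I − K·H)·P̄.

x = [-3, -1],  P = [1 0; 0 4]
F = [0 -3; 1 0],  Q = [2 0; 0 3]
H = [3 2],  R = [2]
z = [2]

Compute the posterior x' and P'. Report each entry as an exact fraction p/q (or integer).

x' = [161/60, -136/45]
P' = [19/10 -38/15; -38/15 172/45]

x̄ = F·x = [3, -3]
P̄ = F·P·Fᵀ + Q = [38 0; 0 4]
y = z − H·x̄ = [-1]
S = H·P̄·Hᵀ + R = [360]
K = P̄·Hᵀ·S⁻¹ = [19/60; 1/45]
x' = x̄ + K·y = [161/60, -136/45]
P' = (I − K·H)·P̄ = [19/10 -38/15; -38/15 172/45]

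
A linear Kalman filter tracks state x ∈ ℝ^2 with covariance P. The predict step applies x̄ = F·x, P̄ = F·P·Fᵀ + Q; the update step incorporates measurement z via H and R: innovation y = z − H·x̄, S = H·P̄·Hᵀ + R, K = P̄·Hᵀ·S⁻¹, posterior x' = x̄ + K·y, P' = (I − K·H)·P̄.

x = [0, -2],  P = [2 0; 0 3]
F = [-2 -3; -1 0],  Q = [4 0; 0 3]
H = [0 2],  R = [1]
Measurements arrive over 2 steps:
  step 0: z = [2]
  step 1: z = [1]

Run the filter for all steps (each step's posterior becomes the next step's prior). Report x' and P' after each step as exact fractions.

step 0: x̄ = F·x = [6, 0]
step 0: P̄ = F·P·Fᵀ + Q = [39 4; 4 5]
step 0: y = z − H·x̄ = [2]
step 0: S = H·P̄·Hᵀ + R = [21]
step 0: K = P̄·Hᵀ·S⁻¹ = [8/21; 10/21]
step 0: x' = x̄ + K·y = [142/21, 20/21]
step 0: P' = (I − K·H)·P̄ = [755/21 4/21; 4/21 5/21]
step 1: x̄ = F·x = [-344/21, -142/21]
step 1: P̄ = F·P·Fᵀ + Q = [3197/21 1522/21; 1522/21 818/21]
step 1: y = z − H·x̄ = [305/21]
step 1: S = H·P̄·Hᵀ + R = [3293/21]
step 1: K = P̄·Hᵀ·S⁻¹ = [3044/3293; 1636/3293]
step 1: x' = x̄ + K·y = [-9732/3293, 1494/3293]
step 1: P' = (I − K·H)·P̄ = [60085/3293 1522/3293; 1522/3293 818/3293]

step 0: x' = [142/21, 20/21], P' = [755/21 4/21; 4/21 5/21]
step 1: x' = [-9732/3293, 1494/3293], P' = [60085/3293 1522/3293; 1522/3293 818/3293]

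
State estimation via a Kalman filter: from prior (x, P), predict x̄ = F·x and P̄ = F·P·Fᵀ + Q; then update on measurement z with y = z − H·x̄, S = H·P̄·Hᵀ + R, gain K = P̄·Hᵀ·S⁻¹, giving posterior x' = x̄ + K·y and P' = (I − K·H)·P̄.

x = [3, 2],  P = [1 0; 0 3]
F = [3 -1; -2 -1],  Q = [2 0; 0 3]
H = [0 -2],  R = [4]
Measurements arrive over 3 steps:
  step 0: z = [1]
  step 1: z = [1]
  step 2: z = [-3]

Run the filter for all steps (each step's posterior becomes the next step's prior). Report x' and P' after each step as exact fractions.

step 0: x̄ = F·x = [7, -8]
step 0: P̄ = F·P·Fᵀ + Q = [14 -3; -3 10]
step 0: y = z − H·x̄ = [-15]
step 0: S = H·P̄·Hᵀ + R = [44]
step 0: K = P̄·Hᵀ·S⁻¹ = [3/22; -5/11]
step 0: x' = x̄ + K·y = [109/22, -13/11]
step 0: P' = (I − K·H)·P̄ = [145/11 -3/11; -3/11 10/11]
step 1: x̄ = F·x = [353/22, -96/11]
step 1: P̄ = F·P·Fᵀ + Q = [1355/11 -857/11; -857/11 611/11]
step 1: y = z − H·x̄ = [-181/11]
step 1: S = H·P̄·Hᵀ + R = [2488/11]
step 1: K = P̄·Hᵀ·S⁻¹ = [857/1244; -611/1244]
step 1: x' = x̄ + K·y = [5859/1244, -803/1244]
step 1: P' = (I − K·H)·P̄ = [9851/622 -857/622; -857/622 611/622]
step 2: x̄ = F·x = [4595/311, -10915/1244]
step 2: P̄ = F·P·Fᵀ + Q = [47828/311 -28819/311; -28819/311 38453/622]
step 2: y = z − H·x̄ = [-12781/622]
step 2: S = H·P̄·Hᵀ + R = [78150/311]
step 2: K = P̄·Hᵀ·S⁻¹ = [28819/39075; -38453/78150]
step 2: x' = x̄ + K·y = [-29699/78150, 52222/39075]
step 2: P' = (I − K·H)·P̄ = [668198/39075 -57638/39075; -57638/39075 38453/39075]

step 0: x' = [109/22, -13/11], P' = [145/11 -3/11; -3/11 10/11]
step 1: x' = [5859/1244, -803/1244], P' = [9851/622 -857/622; -857/622 611/622]
step 2: x' = [-29699/78150, 52222/39075], P' = [668198/39075 -57638/39075; -57638/39075 38453/39075]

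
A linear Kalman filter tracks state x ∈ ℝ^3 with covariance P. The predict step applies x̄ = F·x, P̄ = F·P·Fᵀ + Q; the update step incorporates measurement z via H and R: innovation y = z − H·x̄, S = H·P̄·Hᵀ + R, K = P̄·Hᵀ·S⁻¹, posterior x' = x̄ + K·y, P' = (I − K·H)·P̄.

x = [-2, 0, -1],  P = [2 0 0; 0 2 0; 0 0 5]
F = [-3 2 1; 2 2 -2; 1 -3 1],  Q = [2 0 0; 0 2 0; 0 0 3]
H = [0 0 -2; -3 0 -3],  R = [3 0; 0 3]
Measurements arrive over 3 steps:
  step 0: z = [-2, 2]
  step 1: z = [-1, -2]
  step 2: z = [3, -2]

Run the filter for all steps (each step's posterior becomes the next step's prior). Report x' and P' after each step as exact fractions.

step 0: x' = [-6819/4745, -218/365, 3929/4745], P' = [4957/4745 -46/365 -3417/4745; -46/365 2974/365 -54/365; -3417/4745 -54/365 6879/9490]
step 1: x' = [1471267/4794772, -5324759/2397386, 1060771/2397386], P' = [80988749/76716352 1262919/38358176 -28152057/38358176; 1262919/38358176 158504597/19179088 -5292747/19179088; -28152057/38358176 -5292747/19179088 14172861/19179088]
step 2: x' = [160463953795/78962687744, -2052657465/39481343872, -220049789157/157925375488], P' = [83287910369/78962687744 1319691341/39481343872 -115797491415/157925375488; 1319691341/39481343872 164487757001/19740671936 -22034849163/78962687744; -115797491415/157925375488 -22034849163/78962687744 233278309617/315850750976]

step 0: x̄ = F·x = [5, -2, -3]
step 0: P̄ = F·P·Fᵀ + Q = [33 -14 -13; -14 38 -18; -13 -18 28]
step 0: y = z − H·x̄ = [-8, 8]
step 0: S = H·P̄·Hᵀ + R = [115 90; 90 318]
step 0: K = P̄·Hᵀ·S⁻¹ = [2278/4745 -308/949; 36/365 20/73; -2293/4745 -9/1898]
step 0: x' = x̄ + K·y = [-6819/4745, -218/365, 3929/4745]
step 0: P' = (I − K·H)·P̄ = [4957/4745 -46/365 -3417/4745; -46/365 2974/365 -54/365; -3417/4745 -54/365 6879/9490]
step 1: x̄ = F·x = [18718/4745, -27164/4745, 5612/4745]
step 1: P̄ = F·P·Fᵀ + Q = [474121/9490 93291/4745 -484891/9490; 93291/4745 225892/4745 -232161/4745; -484891/9490 -232161/4745 743111/9490]
step 1: y = z − H·x̄ = [6479/4745, 12700/949]
step 1: S = H·P̄·Hᵀ + R = [1500457/4745 154932/949; 154932/949 225552/949]
step 1: K = P̄·Hᵀ·S⁻¹ = [9384019/19179088 -24684635/76716352; 1764249/9589544 9322575/38358176; -4724287/9589544 -193665/38358176]
step 1: x' = x̄ + K·y = [1471267/4794772, -5324759/2397386, 1060771/2397386]
step 1: P' = (I − K·H)·P̄ = [80988749/76716352 1262919/38358176 -28152057/38358176; 1262919/38358176 158504597/19179088 -5292747/19179088; -28152057/38358176 -5292747/19179088 14172861/19179088]
step 2: x̄ = F·x = [-23591295/4794772, -11299793/2397386, 35541363/4794772]
step 2: P̄ = F·P·Fᵀ + Q = [3697927117/76716352 761807779/38358176 -3828821697/76716352; 761807779/38358176 970058637/19179088 -1967493487/38358176; -3828821697/76716352 -1967493487/38358176 6073257413/76716352]
step 2: y = z − H·x̄ = [42733521/2397386, 6565165/1198693]
step 2: S = H·P̄·Hᵀ + R = [6130794677/19179088 1683326787/9589544; 1683326787/9589544 1203251205/4794772]
step 2: K = P̄·Hᵀ·S⁻¹ = [38599163805/78962687744 -50778329323/157925375488; 7344949721/39481343872 19395466481/78962687744; -77759436539/157925375488 -1683326787/315850750976]
step 2: x' = x̄ + K·y = [160463953795/78962687744, -2052657465/39481343872, -220049789157/157925375488]
step 2: P' = (I − K·H)·P̄ = [83287910369/78962687744 1319691341/39481343872 -115797491415/157925375488; 1319691341/39481343872 164487757001/19740671936 -22034849163/78962687744; -115797491415/157925375488 -22034849163/78962687744 233278309617/315850750976]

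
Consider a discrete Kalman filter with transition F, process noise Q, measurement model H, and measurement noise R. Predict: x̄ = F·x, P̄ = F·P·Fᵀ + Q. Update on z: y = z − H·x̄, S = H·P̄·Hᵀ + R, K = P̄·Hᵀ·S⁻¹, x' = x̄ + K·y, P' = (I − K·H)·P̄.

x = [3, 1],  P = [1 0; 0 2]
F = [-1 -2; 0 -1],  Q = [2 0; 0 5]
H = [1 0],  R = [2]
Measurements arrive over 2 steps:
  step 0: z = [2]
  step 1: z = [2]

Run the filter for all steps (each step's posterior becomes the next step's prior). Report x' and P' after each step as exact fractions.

step 0: x' = [12/13, 15/13], P' = [22/13 8/13; 8/13 75/13]
step 1: x' = [338/203, 179/203], P' = [380/203 158/203; 158/203 1226/203]

step 0: x̄ = F·x = [-5, -1]
step 0: P̄ = F·P·Fᵀ + Q = [11 4; 4 7]
step 0: y = z − H·x̄ = [7]
step 0: S = H·P̄·Hᵀ + R = [13]
step 0: K = P̄·Hᵀ·S⁻¹ = [11/13; 4/13]
step 0: x' = x̄ + K·y = [12/13, 15/13]
step 0: P' = (I − K·H)·P̄ = [22/13 8/13; 8/13 75/13]
step 1: x̄ = F·x = [-42/13, -15/13]
step 1: P̄ = F·P·Fᵀ + Q = [380/13 158/13; 158/13 140/13]
step 1: y = z − H·x̄ = [68/13]
step 1: S = H·P̄·Hᵀ + R = [406/13]
step 1: K = P̄·Hᵀ·S⁻¹ = [190/203; 79/203]
step 1: x' = x̄ + K·y = [338/203, 179/203]
step 1: P' = (I − K·H)·P̄ = [380/203 158/203; 158/203 1226/203]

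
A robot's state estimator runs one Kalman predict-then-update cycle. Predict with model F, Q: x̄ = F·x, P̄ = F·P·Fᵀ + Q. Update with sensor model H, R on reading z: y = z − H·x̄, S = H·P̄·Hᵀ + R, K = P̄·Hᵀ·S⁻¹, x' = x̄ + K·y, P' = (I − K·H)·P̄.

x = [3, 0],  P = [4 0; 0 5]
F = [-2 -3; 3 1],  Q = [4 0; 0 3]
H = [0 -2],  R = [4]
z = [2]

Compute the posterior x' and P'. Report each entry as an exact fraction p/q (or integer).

x̄ = F·x = [-6, 9]
P̄ = F·P·Fᵀ + Q = [65 -39; -39 44]
y = z − H·x̄ = [20]
S = H·P̄·Hᵀ + R = [180]
K = P̄·Hᵀ·S⁻¹ = [13/30; -22/45]
x' = x̄ + K·y = [8/3, -7/9]
P' = (I − K·H)·P̄ = [156/5 -13/15; -13/15 44/45]

x' = [8/3, -7/9]
P' = [156/5 -13/15; -13/15 44/45]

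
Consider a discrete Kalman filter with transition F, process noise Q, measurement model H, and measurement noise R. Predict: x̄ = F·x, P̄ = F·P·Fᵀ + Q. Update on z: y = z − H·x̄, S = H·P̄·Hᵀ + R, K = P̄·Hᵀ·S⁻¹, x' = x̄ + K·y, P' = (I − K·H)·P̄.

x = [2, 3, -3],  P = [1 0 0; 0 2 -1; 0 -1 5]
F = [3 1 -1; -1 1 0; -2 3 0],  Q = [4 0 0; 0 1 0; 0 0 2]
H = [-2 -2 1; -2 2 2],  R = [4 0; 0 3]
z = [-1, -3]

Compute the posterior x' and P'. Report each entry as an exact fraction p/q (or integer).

x' = [1369/538, -2071/3497, 6072/3497]
P' = [3089/1076 -84/269 1723/538; -84/269 1316/3497 -1616/3497; 1723/538 -1616/3497 14665/3497]

x̄ = F·x = [12, 1, 5]
P̄ = F·P·Fᵀ + Q = [22 0 3; 0 4 8; 3 8 24]
y = z − H·x̄ = [20, 9]
S = H·P̄·Hᵀ + R = [88 86; 86 243]
K = P̄·Hᵀ·S⁻¹ = [-515/1076 7/538; -516/3497 528/3497; -2251/6994 1233/3497]
x' = x̄ + K·y = [1369/538, -2071/3497, 6072/3497]
P' = (I − K·H)·P̄ = [3089/1076 -84/269 1723/538; -84/269 1316/3497 -1616/3497; 1723/538 -1616/3497 14665/3497]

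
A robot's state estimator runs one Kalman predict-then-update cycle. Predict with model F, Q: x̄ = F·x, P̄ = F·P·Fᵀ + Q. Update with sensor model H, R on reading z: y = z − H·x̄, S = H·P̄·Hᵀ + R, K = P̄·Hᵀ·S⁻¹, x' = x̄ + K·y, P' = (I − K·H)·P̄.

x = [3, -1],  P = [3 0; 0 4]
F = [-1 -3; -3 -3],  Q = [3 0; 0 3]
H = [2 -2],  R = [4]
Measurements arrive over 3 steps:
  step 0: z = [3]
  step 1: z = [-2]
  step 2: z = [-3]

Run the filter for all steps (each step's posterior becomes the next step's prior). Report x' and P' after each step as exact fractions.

step 0: x' = [27/38, -39/38], P' = [789/19 792/19; 792/19 813/19]
step 1: x' = [999/143, 1140/143], P' = [164574/3289 170847/3289; 170847/3289 180390/3289]
step 2: x' = [-508329/1362638, 1433853/1362638], P' = [35291622/681319 36635985/681319; 36635985/681319 38658378/681319]

step 0: x̄ = F·x = [0, -6]
step 0: P̄ = F·P·Fᵀ + Q = [42 45; 45 66]
step 0: y = z − H·x̄ = [-9]
step 0: S = H·P̄·Hᵀ + R = [76]
step 0: K = P̄·Hᵀ·S⁻¹ = [-3/38; -21/38]
step 0: x' = x̄ + K·y = [27/38, -39/38]
step 0: P' = (I − K·H)·P̄ = [789/19 792/19; 792/19 813/19]
step 1: x̄ = F·x = [45/19, 18/19]
step 1: P̄ = F·P·Fᵀ + Q = [12915/19 19188/19; 19188/19 28731/19]
step 1: y = z − H·x̄ = [-92/19]
step 1: S = H·P̄·Hᵀ + R = [13156/19]
step 1: K = P̄·Hᵀ·S⁻¹ = [-6273/6578; -9543/6578]
step 1: x' = x̄ + K·y = [999/143, 1140/143]
step 1: P' = (I − K·H)·P̄ = [164574/3289 170847/3289; 170847/3289 180390/3289]
step 2: x̄ = F·x = [-4419/143, -6417/143]
step 2: P̄ = F·P·Fᵀ + Q = [2823033/3289 4167396/3289; 4167396/3289 6189789/3289]
step 2: y = z − H·x̄ = [-4425/143]
step 2: S = H·P̄·Hᵀ + R = [2725276/3289]
step 2: K = P̄·Hᵀ·S⁻¹ = [-1344363/1362638; -2022393/1362638]
step 2: x' = x̄ + K·y = [-508329/1362638, 1433853/1362638]
step 2: P' = (I − K·H)·P̄ = [35291622/681319 36635985/681319; 36635985/681319 38658378/681319]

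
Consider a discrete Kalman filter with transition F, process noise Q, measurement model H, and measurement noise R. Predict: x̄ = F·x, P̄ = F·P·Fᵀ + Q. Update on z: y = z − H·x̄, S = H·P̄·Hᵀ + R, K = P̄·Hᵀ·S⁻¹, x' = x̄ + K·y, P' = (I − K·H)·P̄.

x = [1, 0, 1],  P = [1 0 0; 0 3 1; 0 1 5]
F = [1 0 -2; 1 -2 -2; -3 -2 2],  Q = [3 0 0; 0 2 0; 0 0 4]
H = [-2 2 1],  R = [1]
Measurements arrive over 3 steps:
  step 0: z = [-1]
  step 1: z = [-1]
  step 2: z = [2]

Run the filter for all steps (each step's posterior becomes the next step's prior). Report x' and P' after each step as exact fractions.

step 0: x̄ = F·x = [-1, -1, -1]
step 0: P̄ = F·P·Fᵀ + Q = [24 25 -19; 25 43 -11; -19 -11 37]
step 0: y = z − H·x̄ = [0]
step 0: S = H·P̄·Hᵀ + R = [138]
step 0: K = P̄·Hᵀ·S⁻¹ = [-17/138; 25/138; 53/138]
step 0: x' = x̄ + K·y = [-1, -1, -1]
step 0: P' = (I − K·H)·P̄ = [3023/138 3875/138 -1721/138; 3875/138 5309/138 -2843/138; -1721/138 -2843/138 2297/138]
step 1: x̄ = F·x = [1, 3, 3]
step 1: P̄ = F·P·Fᵀ + Q = [6503/46 -9/46 -17049/46; -9/46 2363/138 4711/138; -17049/46 4711/138 148079/138]
step 1: y = z − H·x̄ = [-8]
step 1: S = H·P̄·Hᵀ + R = [459353/138]
step 1: K = P̄·Hᵀ·S⁻¹ = [-90219/459353; 9491/459353; 259795/459353]
step 1: x' = x̄ + K·y = [1181105/459353, 1302131/459353, -700301/459353]
step 1: P' = (I − K·H)·P̄ = [5956882/459353 6114971/459353 -406397/459353; 6114971/459353 7212841/459353 -2186249/459353; -406397/459353 -2186249/459353 3819499/459353]
step 2: x̄ = F·x = [2581707/459353, -22555/459353, -7548179/459353]
step 2: P̄ = F·P·Fᵀ + Q = [24238525/459353 1885528/459353 -57374756/459353; 1885528/459353 10680660/459353 16911430/459353; -57374756/459353 16911430/459353 195325118/459353]
step 2: y = z − H·x̄ = [13675409/459353]
step 2: S = H·P̄·Hᵀ + R = [617521731/459353]
step 2: K = P̄·Hᵀ·S⁻¹ = [-102080750/617521731; 34501694/617521731; 343897490/617521731]
step 2: x' = x̄ + K·y = [431616139/617521731, 996829397/617521731, 90941537/617521731]
step 2: P' = (I − K·H)·P̄ = [9899437675/617521731 10201986956/617521731 -707179312/617521731; 10201986956/617521731 11766926008/617521731 -3095376410/617521731; -707179312/617521731 -3095376410/617521731 5120291686/617521731]

step 0: x' = [-1, -1, -1], P' = [3023/138 3875/138 -1721/138; 3875/138 5309/138 -2843/138; -1721/138 -2843/138 2297/138]
step 1: x' = [1181105/459353, 1302131/459353, -700301/459353], P' = [5956882/459353 6114971/459353 -406397/459353; 6114971/459353 7212841/459353 -2186249/459353; -406397/459353 -2186249/459353 3819499/459353]
step 2: x' = [431616139/617521731, 996829397/617521731, 90941537/617521731], P' = [9899437675/617521731 10201986956/617521731 -707179312/617521731; 10201986956/617521731 11766926008/617521731 -3095376410/617521731; -707179312/617521731 -3095376410/617521731 5120291686/617521731]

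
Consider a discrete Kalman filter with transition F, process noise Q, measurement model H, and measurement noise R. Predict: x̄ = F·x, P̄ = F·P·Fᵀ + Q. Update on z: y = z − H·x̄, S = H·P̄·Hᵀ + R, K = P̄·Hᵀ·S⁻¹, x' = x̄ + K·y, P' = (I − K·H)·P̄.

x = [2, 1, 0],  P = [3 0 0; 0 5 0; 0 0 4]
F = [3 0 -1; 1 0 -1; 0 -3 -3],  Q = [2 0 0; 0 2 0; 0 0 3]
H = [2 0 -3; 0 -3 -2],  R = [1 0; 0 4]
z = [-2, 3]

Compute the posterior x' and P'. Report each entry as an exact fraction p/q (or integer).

x' = [-170235/184729, -170075/184729, 4845/184729]
P' = [793572/184729 -260108/184729 513192/184729; -260108/184729 164036/184729 -179784/184729; 513192/184729 -179784/184729 352020/184729]

x̄ = F·x = [6, 2, -3]
P̄ = F·P·Fᵀ + Q = [33 13 12; 13 9 12; 12 12 84]
y = z − H·x̄ = [-23, 3]
S = H·P̄·Hᵀ + R = [745 486; 486 565]
K = P̄·Hᵀ·S⁻¹ = [47568/184729 -61515/184729; 19136/184729 -33135/184729; -29676/184729 -41172/184729]
x' = x̄ + K·y = [-170235/184729, -170075/184729, 4845/184729]
P' = (I − K·H)·P̄ = [793572/184729 -260108/184729 513192/184729; -260108/184729 164036/184729 -179784/184729; 513192/184729 -179784/184729 352020/184729]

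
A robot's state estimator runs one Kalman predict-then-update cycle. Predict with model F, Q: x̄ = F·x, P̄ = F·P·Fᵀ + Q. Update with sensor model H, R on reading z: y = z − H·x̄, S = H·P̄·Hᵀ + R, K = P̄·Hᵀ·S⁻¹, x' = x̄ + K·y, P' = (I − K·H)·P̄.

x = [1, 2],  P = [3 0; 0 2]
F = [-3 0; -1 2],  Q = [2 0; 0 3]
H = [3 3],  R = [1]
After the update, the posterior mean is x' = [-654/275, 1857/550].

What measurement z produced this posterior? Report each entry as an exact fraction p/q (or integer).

z = [3]

x̄ = F·x = [-3, 3]
P̄ = F·P·Fᵀ + Q = [29 9; 9 14]
S = H·P̄·Hᵀ + R = [550]
K = P̄·Hᵀ·S⁻¹ = [57/275; 69/550]
x' − x̄ = [171/275, 207/550] = K·y
y = (KᵀK)⁻¹·Kᵀ·(x' − x̄) = [3]
z = y + H·x̄ = [3] + [0] = [3]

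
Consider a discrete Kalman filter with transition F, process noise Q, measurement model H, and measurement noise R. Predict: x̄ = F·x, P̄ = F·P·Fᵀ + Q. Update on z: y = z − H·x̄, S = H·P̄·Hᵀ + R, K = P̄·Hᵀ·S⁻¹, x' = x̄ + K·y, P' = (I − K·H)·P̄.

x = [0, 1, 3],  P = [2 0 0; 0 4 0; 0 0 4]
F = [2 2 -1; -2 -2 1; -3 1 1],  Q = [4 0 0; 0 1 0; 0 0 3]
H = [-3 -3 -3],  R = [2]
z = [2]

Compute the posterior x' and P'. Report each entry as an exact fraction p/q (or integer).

x' = [-5/11, -5/22, 1/22]
P' = [2428/77 -2075/77 -355/77; -2075/77 8203/308 115/308; -355/77 115/308 1363/308]

x̄ = F·x = [-1, 1, 4]
P̄ = F·P·Fᵀ + Q = [32 -28 -8; -28 29 8; -8 8 29]
y = z − H·x̄ = [14]
S = H·P̄·Hᵀ + R = [308]
K = P̄·Hᵀ·S⁻¹ = [3/77; -27/308; -87/308]
x' = x̄ + K·y = [-5/11, -5/22, 1/22]
P' = (I − K·H)·P̄ = [2428/77 -2075/77 -355/77; -2075/77 8203/308 115/308; -355/77 115/308 1363/308]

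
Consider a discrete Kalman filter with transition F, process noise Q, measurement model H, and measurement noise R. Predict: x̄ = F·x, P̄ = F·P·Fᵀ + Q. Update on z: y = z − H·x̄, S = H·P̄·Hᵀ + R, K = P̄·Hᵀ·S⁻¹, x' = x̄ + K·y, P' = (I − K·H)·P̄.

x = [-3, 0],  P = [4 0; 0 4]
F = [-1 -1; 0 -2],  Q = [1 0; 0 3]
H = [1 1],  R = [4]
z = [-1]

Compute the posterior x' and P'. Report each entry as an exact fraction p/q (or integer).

x' = [19/12, -9/4]
P' = [143/48 -25/16; -25/16 61/16]

x̄ = F·x = [3, 0]
P̄ = F·P·Fᵀ + Q = [9 8; 8 19]
y = z − H·x̄ = [-4]
S = H·P̄·Hᵀ + R = [48]
K = P̄·Hᵀ·S⁻¹ = [17/48; 9/16]
x' = x̄ + K·y = [19/12, -9/4]
P' = (I − K·H)·P̄ = [143/48 -25/16; -25/16 61/16]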